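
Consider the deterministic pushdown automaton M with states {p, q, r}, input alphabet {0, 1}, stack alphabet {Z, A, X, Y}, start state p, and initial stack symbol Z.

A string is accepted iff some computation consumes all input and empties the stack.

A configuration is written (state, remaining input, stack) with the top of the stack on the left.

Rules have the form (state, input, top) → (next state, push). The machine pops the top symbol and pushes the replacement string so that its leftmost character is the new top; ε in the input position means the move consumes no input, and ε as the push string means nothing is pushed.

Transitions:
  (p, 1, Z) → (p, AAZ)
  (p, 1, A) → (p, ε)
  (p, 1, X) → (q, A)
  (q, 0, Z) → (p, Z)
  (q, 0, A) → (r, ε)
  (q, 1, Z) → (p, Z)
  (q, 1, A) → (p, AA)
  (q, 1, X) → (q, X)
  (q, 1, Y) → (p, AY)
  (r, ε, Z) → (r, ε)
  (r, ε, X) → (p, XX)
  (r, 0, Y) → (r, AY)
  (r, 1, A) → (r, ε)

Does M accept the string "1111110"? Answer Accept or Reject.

(p, 1111110, Z) ⊢ (p, 111110, AAZ) ⊢ (p, 11110, AZ) ⊢ (p, 1110, Z) ⊢ (p, 110, AAZ) ⊢ (p, 10, AZ) ⊢ (p, 0, Z)
No transition applies at (p, 0, Z); input not fully consumed.

Reject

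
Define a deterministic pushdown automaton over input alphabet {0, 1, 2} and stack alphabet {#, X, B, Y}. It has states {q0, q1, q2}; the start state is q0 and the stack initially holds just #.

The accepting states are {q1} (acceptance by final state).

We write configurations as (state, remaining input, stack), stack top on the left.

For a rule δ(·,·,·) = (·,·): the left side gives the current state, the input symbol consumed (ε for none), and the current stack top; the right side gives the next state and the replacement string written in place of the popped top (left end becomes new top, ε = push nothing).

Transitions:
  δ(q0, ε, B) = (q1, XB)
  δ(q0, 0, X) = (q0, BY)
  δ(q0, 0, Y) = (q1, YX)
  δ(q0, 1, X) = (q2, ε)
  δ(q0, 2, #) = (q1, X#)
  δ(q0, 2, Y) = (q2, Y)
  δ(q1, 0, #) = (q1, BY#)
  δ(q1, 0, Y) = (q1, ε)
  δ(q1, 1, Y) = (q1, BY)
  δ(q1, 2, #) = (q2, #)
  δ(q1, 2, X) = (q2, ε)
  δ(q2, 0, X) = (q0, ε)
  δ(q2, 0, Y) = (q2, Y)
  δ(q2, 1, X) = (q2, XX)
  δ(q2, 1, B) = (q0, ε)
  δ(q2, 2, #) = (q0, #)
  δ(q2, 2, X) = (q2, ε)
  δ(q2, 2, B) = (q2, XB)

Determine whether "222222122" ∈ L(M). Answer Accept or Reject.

(q0, 222222122, #) ⊢ (q1, 22222122, X#) ⊢ (q2, 2222122, #) ⊢ (q0, 222122, #) ⊢ (q1, 22122, X#) ⊢ (q2, 2122, #) ⊢ (q0, 122, #)
No transition applies at (q0, 122, #); input not fully consumed.

Reject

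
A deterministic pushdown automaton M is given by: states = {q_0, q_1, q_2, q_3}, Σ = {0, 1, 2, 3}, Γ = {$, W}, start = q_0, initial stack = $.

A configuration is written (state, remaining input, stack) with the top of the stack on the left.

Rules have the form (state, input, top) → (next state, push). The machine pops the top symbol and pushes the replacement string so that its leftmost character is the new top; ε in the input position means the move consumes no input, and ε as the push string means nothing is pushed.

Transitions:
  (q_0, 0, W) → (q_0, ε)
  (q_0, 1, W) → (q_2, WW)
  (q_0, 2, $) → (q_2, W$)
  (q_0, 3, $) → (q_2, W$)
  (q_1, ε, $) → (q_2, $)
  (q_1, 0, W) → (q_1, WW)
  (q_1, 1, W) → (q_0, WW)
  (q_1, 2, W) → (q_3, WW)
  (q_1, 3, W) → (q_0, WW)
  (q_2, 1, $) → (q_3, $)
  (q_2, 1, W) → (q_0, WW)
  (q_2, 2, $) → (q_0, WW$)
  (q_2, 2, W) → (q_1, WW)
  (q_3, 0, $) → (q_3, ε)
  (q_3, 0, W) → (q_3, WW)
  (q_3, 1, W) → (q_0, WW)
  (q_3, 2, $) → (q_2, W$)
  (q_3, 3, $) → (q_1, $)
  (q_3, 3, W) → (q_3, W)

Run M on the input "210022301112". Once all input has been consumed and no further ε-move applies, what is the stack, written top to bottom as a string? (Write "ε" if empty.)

(q_0, 210022301112, $) ⊢ (q_2, 10022301112, W$) ⊢ (q_0, 0022301112, WW$) ⊢ (q_0, 022301112, W$) ⊢ (q_0, 22301112, $) ⊢ (q_2, 2301112, W$) ⊢ (q_1, 301112, WW$) ⊢ (q_0, 01112, WWW$) ⊢ (q_0, 1112, WW$) ⊢ (q_2, 112, WWW$) ⊢ (q_0, 12, WWWW$) ⊢ (q_2, 2, WWWWW$) ⊢ (q_1, ε, WWWWWW$)
All input consumed in state q_1 with stack WWWWWW$.

WWWWWW$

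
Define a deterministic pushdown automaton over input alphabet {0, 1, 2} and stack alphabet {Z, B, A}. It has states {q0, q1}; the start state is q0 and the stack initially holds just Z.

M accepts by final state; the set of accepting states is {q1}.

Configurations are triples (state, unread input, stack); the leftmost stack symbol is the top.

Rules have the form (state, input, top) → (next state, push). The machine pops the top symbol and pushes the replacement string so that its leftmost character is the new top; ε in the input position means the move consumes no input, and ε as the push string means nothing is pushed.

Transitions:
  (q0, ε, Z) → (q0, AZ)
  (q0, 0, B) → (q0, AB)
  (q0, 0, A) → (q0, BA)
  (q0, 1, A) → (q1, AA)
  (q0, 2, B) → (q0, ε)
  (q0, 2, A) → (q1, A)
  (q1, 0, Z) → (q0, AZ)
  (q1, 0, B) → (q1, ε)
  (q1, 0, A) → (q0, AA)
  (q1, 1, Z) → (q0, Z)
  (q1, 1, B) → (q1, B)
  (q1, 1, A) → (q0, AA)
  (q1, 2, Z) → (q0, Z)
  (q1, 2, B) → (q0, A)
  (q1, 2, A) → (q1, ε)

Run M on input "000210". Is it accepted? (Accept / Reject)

(q0, 000210, Z)
  ε-move, top Z: go to q0, push AZ → (q0, 000210, AZ)
  read 0, top A: go to q0, push BA → (q0, 00210, BAZ)
  read 0, top B: go to q0, push AB → (q0, 0210, ABAZ)
  read 0, top A: go to q0, push BA → (q0, 210, BABAZ)
  read 2, top B: go to q0, push ε → (q0, 10, ABAZ)
  read 1, top A: go to q1, push AA → (q1, 0, AABAZ)
  read 0, top A: go to q0, push AA → (q0, ε, AAABAZ)
All input consumed; state q0 ∉ F and no further ε-move applies.

Reject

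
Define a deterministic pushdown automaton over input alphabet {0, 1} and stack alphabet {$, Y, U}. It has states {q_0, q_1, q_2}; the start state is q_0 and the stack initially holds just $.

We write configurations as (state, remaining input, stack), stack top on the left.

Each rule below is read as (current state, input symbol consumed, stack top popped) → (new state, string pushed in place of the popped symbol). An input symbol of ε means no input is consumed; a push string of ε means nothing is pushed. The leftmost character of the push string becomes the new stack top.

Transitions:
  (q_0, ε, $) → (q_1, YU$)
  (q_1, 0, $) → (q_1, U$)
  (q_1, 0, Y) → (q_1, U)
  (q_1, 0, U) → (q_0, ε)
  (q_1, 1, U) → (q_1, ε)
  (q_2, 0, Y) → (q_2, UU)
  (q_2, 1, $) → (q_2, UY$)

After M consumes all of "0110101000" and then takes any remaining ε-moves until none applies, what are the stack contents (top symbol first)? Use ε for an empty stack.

UU$

(q_0, 0110101000, $)
  ε-move, top $: go to q_1, push YU$ → (q_1, 0110101000, YU$)
  read 0, top Y: go to q_1, push U → (q_1, 110101000, UU$)
  read 1, top U: go to q_1, push ε → (q_1, 10101000, U$)
  read 1, top U: go to q_1, push ε → (q_1, 0101000, $)
  read 0, top $: go to q_1, push U$ → (q_1, 101000, U$)
  read 1, top U: go to q_1, push ε → (q_1, 01000, $)
  read 0, top $: go to q_1, push U$ → (q_1, 1000, U$)
  read 1, top U: go to q_1, push ε → (q_1, 000, $)
  read 0, top $: go to q_1, push U$ → (q_1, 00, U$)
  read 0, top U: go to q_0, push ε → (q_0, 0, $)
  ε-move, top $: go to q_1, push YU$ → (q_1, 0, YU$)
  read 0, top Y: go to q_1, push U → (q_1, ε, UU$)
All input consumed in state q_1 with stack UU$.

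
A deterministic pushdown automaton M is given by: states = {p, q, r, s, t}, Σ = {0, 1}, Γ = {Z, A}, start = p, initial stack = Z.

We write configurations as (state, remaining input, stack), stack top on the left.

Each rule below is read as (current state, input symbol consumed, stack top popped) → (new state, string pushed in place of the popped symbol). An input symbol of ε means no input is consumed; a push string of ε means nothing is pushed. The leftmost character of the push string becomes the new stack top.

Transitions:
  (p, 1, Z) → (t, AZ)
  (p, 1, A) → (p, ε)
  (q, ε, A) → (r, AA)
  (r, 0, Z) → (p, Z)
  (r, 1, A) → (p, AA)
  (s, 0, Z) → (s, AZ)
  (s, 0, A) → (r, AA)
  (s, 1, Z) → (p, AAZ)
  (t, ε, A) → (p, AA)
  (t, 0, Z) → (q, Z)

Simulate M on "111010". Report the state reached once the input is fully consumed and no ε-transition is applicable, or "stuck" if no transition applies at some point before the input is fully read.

(p, 111010, Z) ⊢ (t, 11010, AZ) ⊢ (p, 11010, AAZ) ⊢ (p, 1010, AZ) ⊢ (p, 010, Z)
No transition for (p, 0, top Z); M blocks with input 010 remaining.

stuck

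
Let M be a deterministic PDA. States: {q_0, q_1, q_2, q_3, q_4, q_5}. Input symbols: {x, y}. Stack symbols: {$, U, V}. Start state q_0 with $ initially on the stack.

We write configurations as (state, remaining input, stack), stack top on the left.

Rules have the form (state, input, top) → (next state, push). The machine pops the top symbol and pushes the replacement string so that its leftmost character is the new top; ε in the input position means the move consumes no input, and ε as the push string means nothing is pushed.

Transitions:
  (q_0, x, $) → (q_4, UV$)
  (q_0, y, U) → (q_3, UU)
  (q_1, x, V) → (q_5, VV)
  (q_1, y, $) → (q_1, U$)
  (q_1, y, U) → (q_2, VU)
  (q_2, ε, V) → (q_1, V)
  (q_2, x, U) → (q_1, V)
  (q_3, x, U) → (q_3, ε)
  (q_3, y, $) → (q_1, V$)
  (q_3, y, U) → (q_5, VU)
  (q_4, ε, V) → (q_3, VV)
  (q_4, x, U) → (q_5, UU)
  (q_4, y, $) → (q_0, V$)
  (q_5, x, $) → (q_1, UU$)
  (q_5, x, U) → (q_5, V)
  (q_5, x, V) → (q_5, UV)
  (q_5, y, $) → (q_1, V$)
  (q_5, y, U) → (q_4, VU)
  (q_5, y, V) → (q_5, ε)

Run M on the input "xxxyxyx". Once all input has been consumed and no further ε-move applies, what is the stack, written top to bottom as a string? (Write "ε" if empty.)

(q_0, xxxyxyx, $) ⊢ (q_4, xxyxyx, UV$) ⊢ (q_5, xyxyx, UUV$) ⊢ (q_5, yxyx, VUV$) ⊢ (q_5, xyx, UV$) ⊢ (q_5, yx, VV$) ⊢ (q_5, x, V$) ⊢ (q_5, ε, UV$)
All input consumed in state q_5 with stack UV$.

UV$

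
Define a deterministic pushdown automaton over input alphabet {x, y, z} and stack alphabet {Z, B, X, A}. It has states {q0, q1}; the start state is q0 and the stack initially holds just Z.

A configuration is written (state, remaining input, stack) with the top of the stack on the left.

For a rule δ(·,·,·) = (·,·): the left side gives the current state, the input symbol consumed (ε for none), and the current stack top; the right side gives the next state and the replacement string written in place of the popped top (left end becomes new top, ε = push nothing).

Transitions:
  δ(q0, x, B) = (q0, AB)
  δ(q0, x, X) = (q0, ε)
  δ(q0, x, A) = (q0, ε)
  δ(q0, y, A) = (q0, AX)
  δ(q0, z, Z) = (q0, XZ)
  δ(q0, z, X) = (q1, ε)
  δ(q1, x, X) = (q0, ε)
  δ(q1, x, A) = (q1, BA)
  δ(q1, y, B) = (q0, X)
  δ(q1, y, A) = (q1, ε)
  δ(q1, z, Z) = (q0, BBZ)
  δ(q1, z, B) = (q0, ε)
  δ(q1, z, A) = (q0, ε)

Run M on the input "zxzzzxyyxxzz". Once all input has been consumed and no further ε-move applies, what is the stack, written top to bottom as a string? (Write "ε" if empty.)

(q0, zxzzzxyyxxzz, Z)
  read z, top Z: go to q0, push XZ → (q0, xzzzxyyxxzz, XZ)
  read x, top X: go to q0, push ε → (q0, zzzxyyxxzz, Z)
  read z, top Z: go to q0, push XZ → (q0, zzxyyxxzz, XZ)
  read z, top X: go to q1, push ε → (q1, zxyyxxzz, Z)
  read z, top Z: go to q0, push BBZ → (q0, xyyxxzz, BBZ)
  read x, top B: go to q0, push AB → (q0, yyxxzz, ABBZ)
  read y, top A: go to q0, push AX → (q0, yxxzz, AXBBZ)
  read y, top A: go to q0, push AX → (q0, xxzz, AXXBBZ)
  read x, top A: go to q0, push ε → (q0, xzz, XXBBZ)
  read x, top X: go to q0, push ε → (q0, zz, XBBZ)
  read z, top X: go to q1, push ε → (q1, z, BBZ)
  read z, top B: go to q0, push ε → (q0, ε, BZ)
All input consumed in state q0 with stack BZ.

BZ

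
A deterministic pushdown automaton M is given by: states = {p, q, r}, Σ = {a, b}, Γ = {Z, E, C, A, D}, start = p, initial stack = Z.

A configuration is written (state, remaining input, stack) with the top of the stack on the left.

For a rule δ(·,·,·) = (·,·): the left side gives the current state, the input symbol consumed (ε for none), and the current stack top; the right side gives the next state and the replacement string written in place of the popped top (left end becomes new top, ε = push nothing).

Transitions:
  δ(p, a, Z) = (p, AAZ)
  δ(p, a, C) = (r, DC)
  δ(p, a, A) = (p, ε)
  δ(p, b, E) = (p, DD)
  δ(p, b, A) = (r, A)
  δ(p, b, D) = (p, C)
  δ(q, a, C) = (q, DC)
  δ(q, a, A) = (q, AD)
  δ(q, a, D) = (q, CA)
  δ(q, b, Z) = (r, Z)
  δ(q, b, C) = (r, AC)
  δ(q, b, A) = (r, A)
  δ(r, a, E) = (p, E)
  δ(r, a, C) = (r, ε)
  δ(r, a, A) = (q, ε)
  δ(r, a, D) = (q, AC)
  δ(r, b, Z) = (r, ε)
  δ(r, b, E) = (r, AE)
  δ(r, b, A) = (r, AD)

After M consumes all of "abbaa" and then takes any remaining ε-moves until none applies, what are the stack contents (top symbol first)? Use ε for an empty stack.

CAAZ

(p, abbaa, Z) ⊢ (p, bbaa, AAZ) ⊢ (r, baa, AAZ) ⊢ (r, aa, ADAZ) ⊢ (q, a, DAZ) ⊢ (q, ε, CAAZ)
All input consumed in state q with stack CAAZ.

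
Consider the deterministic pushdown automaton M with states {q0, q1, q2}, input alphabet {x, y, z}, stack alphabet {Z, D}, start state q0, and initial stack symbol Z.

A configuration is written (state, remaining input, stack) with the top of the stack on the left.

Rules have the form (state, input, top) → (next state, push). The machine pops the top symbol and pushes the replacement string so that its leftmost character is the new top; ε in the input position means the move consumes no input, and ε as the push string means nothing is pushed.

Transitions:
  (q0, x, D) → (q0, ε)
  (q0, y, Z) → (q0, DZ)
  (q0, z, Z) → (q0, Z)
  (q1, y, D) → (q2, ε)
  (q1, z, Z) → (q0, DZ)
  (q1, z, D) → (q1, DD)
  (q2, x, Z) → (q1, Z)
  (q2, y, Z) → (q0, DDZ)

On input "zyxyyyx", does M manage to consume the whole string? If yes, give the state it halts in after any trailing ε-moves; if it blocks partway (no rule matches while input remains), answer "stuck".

stuck

(q0, zyxyyyx, Z)
  read z, top Z: go to q0, push Z → (q0, yxyyyx, Z)
  read y, top Z: go to q0, push DZ → (q0, xyyyx, DZ)
  read x, top D: go to q0, push ε → (q0, yyyx, Z)
  read y, top Z: go to q0, push DZ → (q0, yyx, DZ)
No transition for (q0, y, top D); M blocks with input yyx remaining.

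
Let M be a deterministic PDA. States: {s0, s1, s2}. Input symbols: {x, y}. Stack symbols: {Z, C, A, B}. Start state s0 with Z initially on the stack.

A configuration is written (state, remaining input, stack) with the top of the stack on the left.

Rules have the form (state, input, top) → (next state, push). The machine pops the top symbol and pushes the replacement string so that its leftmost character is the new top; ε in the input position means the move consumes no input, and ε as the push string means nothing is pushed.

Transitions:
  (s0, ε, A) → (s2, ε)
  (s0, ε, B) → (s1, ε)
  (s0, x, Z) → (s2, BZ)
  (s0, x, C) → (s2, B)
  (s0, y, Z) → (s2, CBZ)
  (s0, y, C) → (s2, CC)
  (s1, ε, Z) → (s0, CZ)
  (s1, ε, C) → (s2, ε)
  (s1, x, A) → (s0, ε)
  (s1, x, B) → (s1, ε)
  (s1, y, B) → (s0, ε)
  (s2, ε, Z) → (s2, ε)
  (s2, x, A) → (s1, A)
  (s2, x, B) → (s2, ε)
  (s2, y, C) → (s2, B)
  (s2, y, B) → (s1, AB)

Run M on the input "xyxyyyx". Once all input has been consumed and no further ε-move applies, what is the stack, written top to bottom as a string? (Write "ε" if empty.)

(s0, xyxyyyx, Z) ⊢ (s2, yxyyyx, BZ) ⊢ (s1, xyyyx, ABZ) ⊢ (s0, yyyx, BZ) ⊢ (s1, yyyx, Z) ⊢ (s0, yyyx, CZ) ⊢ (s2, yyx, CCZ) ⊢ (s2, yx, BCZ) ⊢ (s1, x, ABCZ) ⊢ (s0, ε, BCZ) ⊢ (s1, ε, CZ) ⊢ (s2, ε, Z) ⊢ (s2, ε, ε)
All input consumed in state s2 with stack ε.

ε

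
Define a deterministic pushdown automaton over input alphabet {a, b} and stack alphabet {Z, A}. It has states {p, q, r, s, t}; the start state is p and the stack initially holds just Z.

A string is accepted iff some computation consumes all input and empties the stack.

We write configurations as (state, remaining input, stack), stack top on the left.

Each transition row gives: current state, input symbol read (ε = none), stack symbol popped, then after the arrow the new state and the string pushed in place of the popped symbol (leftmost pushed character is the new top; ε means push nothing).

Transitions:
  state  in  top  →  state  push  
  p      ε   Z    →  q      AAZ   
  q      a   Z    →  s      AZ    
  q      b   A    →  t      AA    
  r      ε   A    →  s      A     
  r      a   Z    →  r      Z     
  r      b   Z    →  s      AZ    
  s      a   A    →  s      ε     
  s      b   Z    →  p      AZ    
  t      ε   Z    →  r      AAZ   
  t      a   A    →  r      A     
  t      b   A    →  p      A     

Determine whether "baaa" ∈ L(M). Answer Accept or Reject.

Reject

(p, baaa, Z)
  ε-move, top Z: go to q, push AAZ → (q, baaa, AAZ)
  read b, top A: go to t, push AA → (t, aaa, AAAZ)
  read a, top A: go to r, push A → (r, aa, AAAZ)
  ε-move, top A: go to s, push A → (s, aa, AAAZ)
  read a, top A: go to s, push ε → (s, a, AAZ)
  read a, top A: go to s, push ε → (s, ε, AZ)
All input consumed; stack is AZ, not empty, and no further ε-move applies.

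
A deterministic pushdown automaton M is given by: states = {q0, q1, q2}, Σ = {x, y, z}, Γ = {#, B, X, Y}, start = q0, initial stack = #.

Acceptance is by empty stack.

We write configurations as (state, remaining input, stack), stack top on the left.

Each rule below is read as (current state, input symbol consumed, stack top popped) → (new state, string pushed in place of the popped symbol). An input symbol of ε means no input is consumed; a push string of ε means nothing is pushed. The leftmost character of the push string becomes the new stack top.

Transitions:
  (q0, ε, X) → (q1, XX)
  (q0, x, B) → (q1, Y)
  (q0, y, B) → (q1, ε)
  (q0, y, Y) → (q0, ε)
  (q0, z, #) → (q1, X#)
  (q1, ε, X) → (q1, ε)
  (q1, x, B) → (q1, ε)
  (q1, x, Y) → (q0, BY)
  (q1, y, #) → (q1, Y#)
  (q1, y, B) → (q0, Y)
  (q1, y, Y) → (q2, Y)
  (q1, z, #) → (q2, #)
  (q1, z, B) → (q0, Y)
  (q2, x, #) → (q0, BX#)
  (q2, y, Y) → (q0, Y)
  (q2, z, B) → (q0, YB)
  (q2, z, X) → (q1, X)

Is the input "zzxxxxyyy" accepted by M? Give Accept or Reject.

(q0, zzxxxxyyy, #)
  read z, top #: go to q1, push X# → (q1, zxxxxyyy, X#)
  ε-move, top X: go to q1, push ε → (q1, zxxxxyyy, #)
  read z, top #: go to q2, push # → (q2, xxxxyyy, #)
  read x, top #: go to q0, push BX# → (q0, xxxyyy, BX#)
  read x, top B: go to q1, push Y → (q1, xxyyy, YX#)
  read x, top Y: go to q0, push BY → (q0, xyyy, BYX#)
  read x, top B: go to q1, push Y → (q1, yyy, YYX#)
  read y, top Y: go to q2, push Y → (q2, yy, YYX#)
  read y, top Y: go to q0, push Y → (q0, y, YYX#)
  read y, top Y: go to q0, push ε → (q0, ε, YX#)
All input consumed; stack is YX#, not empty, and no further ε-move applies.

Reject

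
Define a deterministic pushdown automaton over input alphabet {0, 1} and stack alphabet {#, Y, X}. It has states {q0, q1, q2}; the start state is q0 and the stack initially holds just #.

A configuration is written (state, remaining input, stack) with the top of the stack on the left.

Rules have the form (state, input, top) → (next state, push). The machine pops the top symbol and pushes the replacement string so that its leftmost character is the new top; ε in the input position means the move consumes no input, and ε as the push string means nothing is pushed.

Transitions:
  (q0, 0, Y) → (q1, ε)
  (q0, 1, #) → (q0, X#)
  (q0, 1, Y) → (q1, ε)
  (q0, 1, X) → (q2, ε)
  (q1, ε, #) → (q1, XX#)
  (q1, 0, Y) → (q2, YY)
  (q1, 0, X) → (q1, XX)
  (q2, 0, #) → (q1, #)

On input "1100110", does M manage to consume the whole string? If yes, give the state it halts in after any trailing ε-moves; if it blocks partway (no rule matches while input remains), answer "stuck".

(q0, 1100110, #)
  read 1, top #: go to q0, push X# → (q0, 100110, X#)
  read 1, top X: go to q2, push ε → (q2, 00110, #)
  read 0, top #: go to q1, push # → (q1, 0110, #)
  ε-move, top #: go to q1, push XX# → (q1, 0110, XX#)
  read 0, top X: go to q1, push XX → (q1, 110, XXX#)
No transition for (q1, 1, top X); M blocks with input 110 remaining.

stuck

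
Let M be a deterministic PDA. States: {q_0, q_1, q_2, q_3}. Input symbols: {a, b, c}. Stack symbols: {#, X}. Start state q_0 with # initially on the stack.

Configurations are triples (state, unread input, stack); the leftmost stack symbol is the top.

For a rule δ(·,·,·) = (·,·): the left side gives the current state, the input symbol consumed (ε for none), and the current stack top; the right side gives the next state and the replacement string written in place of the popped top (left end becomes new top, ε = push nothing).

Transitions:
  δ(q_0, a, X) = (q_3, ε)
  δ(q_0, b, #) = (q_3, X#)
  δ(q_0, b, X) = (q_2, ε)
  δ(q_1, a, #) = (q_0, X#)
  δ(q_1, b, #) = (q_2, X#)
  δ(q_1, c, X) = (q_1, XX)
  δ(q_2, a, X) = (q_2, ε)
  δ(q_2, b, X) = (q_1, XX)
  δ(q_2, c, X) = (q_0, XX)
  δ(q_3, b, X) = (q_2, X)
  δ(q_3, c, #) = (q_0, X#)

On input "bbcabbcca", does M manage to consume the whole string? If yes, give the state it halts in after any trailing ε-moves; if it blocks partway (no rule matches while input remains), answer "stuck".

(q_0, bbcabbcca, #)
  read b, top #: go to q_3, push X# → (q_3, bcabbcca, X#)
  read b, top X: go to q_2, push X → (q_2, cabbcca, X#)
  read c, top X: go to q_0, push XX → (q_0, abbcca, XX#)
  read a, top X: go to q_3, push ε → (q_3, bbcca, X#)
  read b, top X: go to q_2, push X → (q_2, bcca, X#)
  read b, top X: go to q_1, push XX → (q_1, cca, XX#)
  read c, top X: go to q_1, push XX → (q_1, ca, XXX#)
  read c, top X: go to q_1, push XX → (q_1, a, XXXX#)
No transition for (q_1, a, top X); M blocks with input a remaining.

stuck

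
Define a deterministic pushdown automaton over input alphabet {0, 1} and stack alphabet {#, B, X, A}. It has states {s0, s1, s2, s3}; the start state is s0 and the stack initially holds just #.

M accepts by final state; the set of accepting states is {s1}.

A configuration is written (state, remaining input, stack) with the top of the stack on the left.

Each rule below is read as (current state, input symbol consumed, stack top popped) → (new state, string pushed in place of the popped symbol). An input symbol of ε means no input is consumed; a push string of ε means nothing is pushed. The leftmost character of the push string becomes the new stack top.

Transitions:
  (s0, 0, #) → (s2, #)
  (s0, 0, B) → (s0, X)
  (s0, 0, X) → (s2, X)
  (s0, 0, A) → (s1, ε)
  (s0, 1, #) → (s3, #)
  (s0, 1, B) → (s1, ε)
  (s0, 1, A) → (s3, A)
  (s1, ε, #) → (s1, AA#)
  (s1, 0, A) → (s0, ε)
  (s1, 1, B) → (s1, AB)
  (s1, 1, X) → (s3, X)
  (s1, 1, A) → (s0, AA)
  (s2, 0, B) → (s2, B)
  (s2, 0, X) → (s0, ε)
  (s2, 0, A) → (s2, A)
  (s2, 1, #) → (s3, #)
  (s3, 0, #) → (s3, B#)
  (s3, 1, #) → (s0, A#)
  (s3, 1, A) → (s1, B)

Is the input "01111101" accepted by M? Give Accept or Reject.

Accept

(s0, 01111101, #)
  read 0, top #: go to s2, push # → (s2, 1111101, #)
  read 1, top #: go to s3, push # → (s3, 111101, #)
  read 1, top #: go to s0, push A# → (s0, 11101, A#)
  read 1, top A: go to s3, push A → (s3, 1101, A#)
  read 1, top A: go to s1, push B → (s1, 101, B#)
  read 1, top B: go to s1, push AB → (s1, 01, AB#)
  read 0, top A: go to s0, push ε → (s0, 1, B#)
  read 1, top B: go to s1, push ε → (s1, ε, #)
All input consumed; state s1 ∈ F.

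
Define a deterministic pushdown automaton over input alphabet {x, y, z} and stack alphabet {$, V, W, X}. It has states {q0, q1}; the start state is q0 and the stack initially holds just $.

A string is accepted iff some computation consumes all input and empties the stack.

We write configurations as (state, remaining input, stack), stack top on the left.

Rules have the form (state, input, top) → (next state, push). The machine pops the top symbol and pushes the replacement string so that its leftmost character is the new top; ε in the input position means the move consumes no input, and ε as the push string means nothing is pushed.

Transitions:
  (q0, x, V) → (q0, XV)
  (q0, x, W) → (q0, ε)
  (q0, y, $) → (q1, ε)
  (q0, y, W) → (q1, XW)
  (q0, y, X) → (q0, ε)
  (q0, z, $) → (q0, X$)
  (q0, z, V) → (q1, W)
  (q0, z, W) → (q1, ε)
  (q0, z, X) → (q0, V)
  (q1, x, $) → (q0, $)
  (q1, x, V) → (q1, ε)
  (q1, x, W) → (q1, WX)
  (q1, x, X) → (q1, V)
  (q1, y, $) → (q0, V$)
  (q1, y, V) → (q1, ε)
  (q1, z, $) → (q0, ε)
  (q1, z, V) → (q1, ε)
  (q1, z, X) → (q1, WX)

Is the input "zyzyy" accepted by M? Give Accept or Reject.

Accept

(q0, zyzyy, $) ⊢ (q0, yzyy, X$) ⊢ (q0, zyy, $) ⊢ (q0, yy, X$) ⊢ (q0, y, $) ⊢ (q1, ε, ε)
All input consumed and the stack is empty.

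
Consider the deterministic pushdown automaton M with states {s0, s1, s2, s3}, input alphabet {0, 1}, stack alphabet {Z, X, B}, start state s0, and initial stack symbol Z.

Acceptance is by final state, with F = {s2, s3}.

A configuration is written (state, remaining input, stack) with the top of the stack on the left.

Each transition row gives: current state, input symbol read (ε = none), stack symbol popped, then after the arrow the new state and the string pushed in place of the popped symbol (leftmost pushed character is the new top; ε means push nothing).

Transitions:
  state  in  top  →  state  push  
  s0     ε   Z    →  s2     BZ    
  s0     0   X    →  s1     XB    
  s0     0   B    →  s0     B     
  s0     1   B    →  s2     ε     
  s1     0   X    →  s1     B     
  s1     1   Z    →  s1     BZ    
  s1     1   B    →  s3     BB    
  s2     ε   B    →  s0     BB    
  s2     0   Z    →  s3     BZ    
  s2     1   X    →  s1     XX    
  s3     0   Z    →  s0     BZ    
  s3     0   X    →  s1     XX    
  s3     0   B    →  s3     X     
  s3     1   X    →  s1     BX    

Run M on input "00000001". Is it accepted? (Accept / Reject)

(s0, 00000001, Z)
  ε-move, top Z: go to s2, push BZ → (s2, 00000001, BZ)
  ε-move, top B: go to s0, push BB → (s0, 00000001, BBZ)
  read 0, top B: go to s0, push B → (s0, 0000001, BBZ)
  read 0, top B: go to s0, push B → (s0, 000001, BBZ)
  read 0, top B: go to s0, push B → (s0, 00001, BBZ)
  read 0, top B: go to s0, push B → (s0, 0001, BBZ)
  read 0, top B: go to s0, push B → (s0, 001, BBZ)
  read 0, top B: go to s0, push B → (s0, 01, BBZ)
  read 0, top B: go to s0, push B → (s0, 1, BBZ)
  read 1, top B: go to s2, push ε → (s2, ε, BZ)
All input consumed; state s2 ∈ F.

Accept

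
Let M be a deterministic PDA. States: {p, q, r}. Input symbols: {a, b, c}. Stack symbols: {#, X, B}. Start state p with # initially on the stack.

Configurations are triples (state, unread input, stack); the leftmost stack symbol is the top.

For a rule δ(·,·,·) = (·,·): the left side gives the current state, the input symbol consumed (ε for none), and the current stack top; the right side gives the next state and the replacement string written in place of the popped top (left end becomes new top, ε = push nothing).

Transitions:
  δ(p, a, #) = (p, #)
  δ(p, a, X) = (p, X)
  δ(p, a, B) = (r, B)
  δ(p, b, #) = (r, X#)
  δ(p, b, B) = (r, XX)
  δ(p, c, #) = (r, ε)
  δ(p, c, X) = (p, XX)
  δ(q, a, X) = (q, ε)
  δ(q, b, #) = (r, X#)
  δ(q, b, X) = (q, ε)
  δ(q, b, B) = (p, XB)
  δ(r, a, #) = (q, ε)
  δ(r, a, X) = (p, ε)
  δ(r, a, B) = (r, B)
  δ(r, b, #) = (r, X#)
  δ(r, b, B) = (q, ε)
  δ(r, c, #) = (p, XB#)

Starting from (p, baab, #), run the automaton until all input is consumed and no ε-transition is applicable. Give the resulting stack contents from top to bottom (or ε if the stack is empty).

(p, baab, #)
  read b, top #: go to r, push X# → (r, aab, X#)
  read a, top X: go to p, push ε → (p, ab, #)
  read a, top #: go to p, push # → (p, b, #)
  read b, top #: go to r, push X# → (r, ε, X#)
All input consumed in state r with stack X#.

X#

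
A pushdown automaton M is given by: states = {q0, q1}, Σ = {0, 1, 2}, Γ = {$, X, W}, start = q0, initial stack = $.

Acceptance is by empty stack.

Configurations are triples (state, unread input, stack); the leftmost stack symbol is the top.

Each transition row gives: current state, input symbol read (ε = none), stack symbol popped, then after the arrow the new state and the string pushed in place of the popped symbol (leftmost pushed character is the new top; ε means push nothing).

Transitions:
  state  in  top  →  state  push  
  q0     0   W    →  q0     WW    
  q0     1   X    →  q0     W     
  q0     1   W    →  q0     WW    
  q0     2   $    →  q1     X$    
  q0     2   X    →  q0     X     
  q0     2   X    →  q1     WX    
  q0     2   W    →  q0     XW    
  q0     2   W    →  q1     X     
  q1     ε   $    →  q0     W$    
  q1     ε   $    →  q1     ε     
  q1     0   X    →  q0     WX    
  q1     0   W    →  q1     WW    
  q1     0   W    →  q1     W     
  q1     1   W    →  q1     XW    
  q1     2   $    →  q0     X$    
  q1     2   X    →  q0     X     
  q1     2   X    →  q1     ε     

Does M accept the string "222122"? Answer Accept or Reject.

Accept

One accepting computation: (q0, 222122, $) ⊢ (q1, 22122, X$) ⊢ (q0, 2122, X$) ⊢ (q0, 122, X$) ⊢ (q0, 22, W$) ⊢ (q1, 2, X$) ⊢ (q1, ε, $) ⊢ (q1, ε, ε)
All input consumed and the stack is empty.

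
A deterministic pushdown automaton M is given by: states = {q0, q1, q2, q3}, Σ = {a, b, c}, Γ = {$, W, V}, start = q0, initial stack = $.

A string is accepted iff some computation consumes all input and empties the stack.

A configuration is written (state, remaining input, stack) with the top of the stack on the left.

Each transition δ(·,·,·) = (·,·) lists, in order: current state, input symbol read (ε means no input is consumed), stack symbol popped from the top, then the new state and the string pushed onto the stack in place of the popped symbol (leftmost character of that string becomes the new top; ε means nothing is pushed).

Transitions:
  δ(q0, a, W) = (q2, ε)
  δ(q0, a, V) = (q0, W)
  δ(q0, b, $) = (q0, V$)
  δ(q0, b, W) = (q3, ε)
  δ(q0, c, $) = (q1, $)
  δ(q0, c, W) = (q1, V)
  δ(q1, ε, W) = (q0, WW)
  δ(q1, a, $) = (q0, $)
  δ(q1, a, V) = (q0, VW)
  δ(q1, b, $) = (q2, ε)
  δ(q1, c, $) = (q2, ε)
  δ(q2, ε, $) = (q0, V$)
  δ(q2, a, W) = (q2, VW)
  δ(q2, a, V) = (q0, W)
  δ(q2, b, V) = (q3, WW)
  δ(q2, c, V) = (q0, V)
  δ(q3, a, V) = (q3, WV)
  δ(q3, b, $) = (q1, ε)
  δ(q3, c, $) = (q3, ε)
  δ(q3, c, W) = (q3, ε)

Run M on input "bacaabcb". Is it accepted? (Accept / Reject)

Accept

(q0, bacaabcb, $)
  read b, top $: go to q0, push V$ → (q0, acaabcb, V$)
  read a, top V: go to q0, push W → (q0, caabcb, W$)
  read c, top W: go to q1, push V → (q1, aabcb, V$)
  read a, top V: go to q0, push VW → (q0, abcb, VW$)
  read a, top V: go to q0, push W → (q0, bcb, WW$)
  read b, top W: go to q3, push ε → (q3, cb, W$)
  read c, top W: go to q3, push ε → (q3, b, $)
  read b, top $: go to q1, push ε → (q1, ε, ε)
All input consumed and the stack is empty.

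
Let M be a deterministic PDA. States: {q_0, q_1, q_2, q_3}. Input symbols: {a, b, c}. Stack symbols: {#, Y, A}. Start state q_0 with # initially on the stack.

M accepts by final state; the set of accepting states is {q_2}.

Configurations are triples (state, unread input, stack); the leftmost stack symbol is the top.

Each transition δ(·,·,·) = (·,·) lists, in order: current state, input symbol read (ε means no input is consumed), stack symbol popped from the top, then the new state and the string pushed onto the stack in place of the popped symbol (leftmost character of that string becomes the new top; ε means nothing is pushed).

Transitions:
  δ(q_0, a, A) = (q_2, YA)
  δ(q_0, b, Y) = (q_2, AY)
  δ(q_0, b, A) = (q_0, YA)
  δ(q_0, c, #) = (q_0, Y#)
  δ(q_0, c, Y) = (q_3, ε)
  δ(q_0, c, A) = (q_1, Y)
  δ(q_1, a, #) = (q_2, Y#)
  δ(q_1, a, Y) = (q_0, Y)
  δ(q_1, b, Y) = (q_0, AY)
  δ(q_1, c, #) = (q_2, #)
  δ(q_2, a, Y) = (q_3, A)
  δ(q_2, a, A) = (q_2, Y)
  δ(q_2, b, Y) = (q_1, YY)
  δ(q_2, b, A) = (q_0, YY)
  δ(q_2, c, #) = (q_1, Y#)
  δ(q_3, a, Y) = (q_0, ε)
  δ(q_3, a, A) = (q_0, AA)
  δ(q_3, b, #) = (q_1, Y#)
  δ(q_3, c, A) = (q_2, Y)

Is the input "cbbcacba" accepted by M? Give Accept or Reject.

Reject

(q_0, cbbcacba, #)
  read c, top #: go to q_0, push Y# → (q_0, bbcacba, Y#)
  read b, top Y: go to q_2, push AY → (q_2, bcacba, AY#)
  read b, top A: go to q_0, push YY → (q_0, cacba, YYY#)
  read c, top Y: go to q_3, push ε → (q_3, acba, YY#)
  read a, top Y: go to q_0, push ε → (q_0, cba, Y#)
  read c, top Y: go to q_3, push ε → (q_3, ba, #)
  read b, top #: go to q_1, push Y# → (q_1, a, Y#)
  read a, top Y: go to q_0, push Y → (q_0, ε, Y#)
All input consumed; state q_0 ∉ F and no further ε-move applies.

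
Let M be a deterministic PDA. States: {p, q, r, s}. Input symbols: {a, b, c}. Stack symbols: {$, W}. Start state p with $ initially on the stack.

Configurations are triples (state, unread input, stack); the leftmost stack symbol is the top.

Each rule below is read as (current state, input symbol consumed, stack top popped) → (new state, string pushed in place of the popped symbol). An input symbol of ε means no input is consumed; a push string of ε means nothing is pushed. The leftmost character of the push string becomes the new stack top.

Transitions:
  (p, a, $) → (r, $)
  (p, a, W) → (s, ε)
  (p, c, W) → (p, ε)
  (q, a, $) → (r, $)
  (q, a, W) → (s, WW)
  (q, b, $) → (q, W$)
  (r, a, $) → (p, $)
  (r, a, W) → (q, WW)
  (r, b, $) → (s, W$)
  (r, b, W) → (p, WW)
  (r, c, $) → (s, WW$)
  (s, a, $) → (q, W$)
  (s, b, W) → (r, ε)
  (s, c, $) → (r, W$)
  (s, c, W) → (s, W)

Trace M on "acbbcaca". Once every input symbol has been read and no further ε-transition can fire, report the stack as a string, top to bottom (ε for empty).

WW$

(p, acbbcaca, $)
  read a, top $: go to r, push $ → (r, cbbcaca, $)
  read c, top $: go to s, push WW$ → (s, bbcaca, WW$)
  read b, top W: go to r, push ε → (r, bcaca, W$)
  read b, top W: go to p, push WW → (p, caca, WW$)
  read c, top W: go to p, push ε → (p, aca, W$)
  read a, top W: go to s, push ε → (s, ca, $)
  read c, top $: go to r, push W$ → (r, a, W$)
  read a, top W: go to q, push WW → (q, ε, WW$)
All input consumed in state q with stack WW$.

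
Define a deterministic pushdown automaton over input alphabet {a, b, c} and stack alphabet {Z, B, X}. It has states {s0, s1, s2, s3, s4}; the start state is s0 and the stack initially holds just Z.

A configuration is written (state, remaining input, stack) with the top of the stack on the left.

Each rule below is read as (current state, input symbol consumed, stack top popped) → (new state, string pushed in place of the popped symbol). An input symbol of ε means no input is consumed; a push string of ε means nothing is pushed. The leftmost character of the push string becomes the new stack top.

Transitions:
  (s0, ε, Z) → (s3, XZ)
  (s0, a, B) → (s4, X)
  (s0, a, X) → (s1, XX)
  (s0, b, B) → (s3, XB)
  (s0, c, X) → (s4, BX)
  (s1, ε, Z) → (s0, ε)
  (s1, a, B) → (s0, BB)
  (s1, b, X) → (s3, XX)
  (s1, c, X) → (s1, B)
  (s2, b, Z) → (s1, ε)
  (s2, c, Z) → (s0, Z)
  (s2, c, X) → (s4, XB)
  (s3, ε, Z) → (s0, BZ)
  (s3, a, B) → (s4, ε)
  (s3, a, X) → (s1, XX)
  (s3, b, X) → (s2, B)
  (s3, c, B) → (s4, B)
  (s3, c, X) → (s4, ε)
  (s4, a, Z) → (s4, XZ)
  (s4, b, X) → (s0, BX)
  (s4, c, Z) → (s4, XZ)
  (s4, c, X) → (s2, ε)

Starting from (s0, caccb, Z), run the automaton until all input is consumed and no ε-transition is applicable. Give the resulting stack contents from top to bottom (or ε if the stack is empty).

(s0, caccb, Z)
  ε-move, top Z: go to s3, push XZ → (s3, caccb, XZ)
  read c, top X: go to s4, push ε → (s4, accb, Z)
  read a, top Z: go to s4, push XZ → (s4, ccb, XZ)
  read c, top X: go to s2, push ε → (s2, cb, Z)
  read c, top Z: go to s0, push Z → (s0, b, Z)
  ε-move, top Z: go to s3, push XZ → (s3, b, XZ)
  read b, top X: go to s2, push B → (s2, ε, BZ)
All input consumed in state s2 with stack BZ.

BZ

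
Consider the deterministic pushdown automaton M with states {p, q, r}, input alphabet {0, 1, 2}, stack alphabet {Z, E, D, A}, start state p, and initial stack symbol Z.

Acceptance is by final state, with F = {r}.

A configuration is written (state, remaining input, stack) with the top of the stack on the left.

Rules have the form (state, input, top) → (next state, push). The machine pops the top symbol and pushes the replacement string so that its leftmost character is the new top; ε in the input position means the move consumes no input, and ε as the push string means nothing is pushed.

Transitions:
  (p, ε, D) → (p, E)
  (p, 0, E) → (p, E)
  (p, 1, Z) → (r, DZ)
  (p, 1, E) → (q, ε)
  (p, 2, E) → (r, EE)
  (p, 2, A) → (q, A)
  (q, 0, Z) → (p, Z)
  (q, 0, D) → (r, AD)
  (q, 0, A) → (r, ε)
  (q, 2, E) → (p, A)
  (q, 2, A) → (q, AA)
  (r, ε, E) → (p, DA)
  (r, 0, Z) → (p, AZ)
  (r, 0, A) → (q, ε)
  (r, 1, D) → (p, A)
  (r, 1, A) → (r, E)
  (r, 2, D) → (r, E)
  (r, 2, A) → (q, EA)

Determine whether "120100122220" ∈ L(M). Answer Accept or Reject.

Reject

(p, 120100122220, Z)
  read 1, top Z: go to r, push DZ → (r, 20100122220, DZ)
  read 2, top D: go to r, push E → (r, 0100122220, EZ)
  ε-move, top E: go to p, push DA → (p, 0100122220, DAZ)
  ε-move, top D: go to p, push E → (p, 0100122220, EAZ)
  read 0, top E: go to p, push E → (p, 100122220, EAZ)
  read 1, top E: go to q, push ε → (q, 00122220, AZ)
  read 0, top A: go to r, push ε → (r, 0122220, Z)
  read 0, top Z: go to p, push AZ → (p, 122220, AZ)
No transition applies at (p, 122220, AZ); input not fully consumed.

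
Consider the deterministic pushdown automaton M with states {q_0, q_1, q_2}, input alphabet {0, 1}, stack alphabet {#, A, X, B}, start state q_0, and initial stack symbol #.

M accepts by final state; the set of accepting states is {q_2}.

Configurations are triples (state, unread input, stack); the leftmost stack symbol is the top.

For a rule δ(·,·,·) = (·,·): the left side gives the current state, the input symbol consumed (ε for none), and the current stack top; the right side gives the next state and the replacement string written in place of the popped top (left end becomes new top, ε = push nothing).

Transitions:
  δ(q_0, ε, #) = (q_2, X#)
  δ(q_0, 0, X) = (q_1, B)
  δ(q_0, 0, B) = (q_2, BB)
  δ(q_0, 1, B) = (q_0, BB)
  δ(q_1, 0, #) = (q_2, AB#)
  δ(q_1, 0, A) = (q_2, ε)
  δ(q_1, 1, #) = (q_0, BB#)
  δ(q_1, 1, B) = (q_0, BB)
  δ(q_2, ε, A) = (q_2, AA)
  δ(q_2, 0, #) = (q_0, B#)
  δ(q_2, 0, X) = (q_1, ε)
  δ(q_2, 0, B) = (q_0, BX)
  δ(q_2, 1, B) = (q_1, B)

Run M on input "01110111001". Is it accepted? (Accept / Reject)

(q_0, 01110111001, #)
  ε-move, top #: go to q_2, push X# → (q_2, 01110111001, X#)
  read 0, top X: go to q_1, push ε → (q_1, 1110111001, #)
  read 1, top #: go to q_0, push BB# → (q_0, 110111001, BB#)
  read 1, top B: go to q_0, push BB → (q_0, 10111001, BBB#)
  read 1, top B: go to q_0, push BB → (q_0, 0111001, BBBB#)
  read 0, top B: go to q_2, push BB → (q_2, 111001, BBBBB#)
  read 1, top B: go to q_1, push B → (q_1, 11001, BBBBB#)
  read 1, top B: go to q_0, push BB → (q_0, 1001, BBBBBB#)
  read 1, top B: go to q_0, push BB → (q_0, 001, BBBBBBB#)
  read 0, top B: go to q_2, push BB → (q_2, 01, BBBBBBBB#)
  read 0, top B: go to q_0, push BX → (q_0, 1, BXBBBBBBB#)
  read 1, top B: go to q_0, push BB → (q_0, ε, BBXBBBBBBB#)
All input consumed; state q_0 ∉ F and no further ε-move applies.

Reject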